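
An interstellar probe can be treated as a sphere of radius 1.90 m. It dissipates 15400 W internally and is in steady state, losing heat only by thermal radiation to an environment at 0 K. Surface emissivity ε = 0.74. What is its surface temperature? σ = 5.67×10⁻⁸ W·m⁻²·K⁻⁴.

T ≈ 300 K

Steady state: internal power = radiated power, P = εσA T⁴.
Radiating area A = 4πr² = 45.36 m².
T⁴ = P/(εσA) = 15400/(0.74·5.67×10⁻⁸·45.36) = 8.091×10⁹ K⁴.
T = (8.091×10⁹)^(1/4).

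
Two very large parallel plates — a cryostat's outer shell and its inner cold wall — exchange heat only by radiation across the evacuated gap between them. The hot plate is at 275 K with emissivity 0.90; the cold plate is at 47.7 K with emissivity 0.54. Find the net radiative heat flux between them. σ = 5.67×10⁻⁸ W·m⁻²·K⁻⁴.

For two infinite grey parallel plates, q = σ(T₁⁴ − T₂⁴)/(1/ε₁ + 1/ε₂ − 1).
T₁⁴ − T₂⁴ = 5.719×10⁹ − 5.177×10⁶ = 5.714×10⁹ K⁴.
1/ε₁ + 1/ε₂ − 1 = 1.111 + 1.852 − 1 = 1.963.
q = 5.67×10⁻⁸ × 5.714×10⁹ / 1.963.

q ≈ 165 W/m²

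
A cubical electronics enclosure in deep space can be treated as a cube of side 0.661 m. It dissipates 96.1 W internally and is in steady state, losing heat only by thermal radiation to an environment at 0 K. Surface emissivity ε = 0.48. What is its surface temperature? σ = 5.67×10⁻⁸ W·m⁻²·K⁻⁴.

Steady state: internal power = radiated power, P = εσA T⁴.
Radiating area A = 6L² = 2.622 m².
T⁴ = P/(εσA) = 96.1/(0.48·5.67×10⁻⁸·2.622) = 1.347×10⁹ K⁴.
T = (1.347×10⁹)^(1/4).

T ≈ 192 K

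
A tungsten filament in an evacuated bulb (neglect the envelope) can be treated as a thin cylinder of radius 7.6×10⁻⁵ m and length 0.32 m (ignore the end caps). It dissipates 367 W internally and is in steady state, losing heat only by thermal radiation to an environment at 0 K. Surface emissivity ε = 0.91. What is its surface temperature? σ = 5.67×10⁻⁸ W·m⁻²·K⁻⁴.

T ≈ 2610 K

Steady state: internal power = radiated power, P = εσA T⁴.
Radiating area A = 2πrL = 1.528×10⁻⁴ m².
T⁴ = P/(εσA) = 367/(0.91·5.67×10⁻⁸·1.528×10⁻⁴) = 4.655×10¹³ K⁴.
T = (4.655×10¹³)^(1/4).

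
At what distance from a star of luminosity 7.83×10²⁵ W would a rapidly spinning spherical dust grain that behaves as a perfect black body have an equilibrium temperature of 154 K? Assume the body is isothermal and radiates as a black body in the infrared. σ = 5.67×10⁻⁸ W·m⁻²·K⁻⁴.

For an isothermal black-emitting sphere, (1−a)S·πr² = σ·4πr²·T⁴ ⇒ S = 4σT⁴/(1−a).
S = 4·5.67×10⁻⁸·(154)⁴/1.00 = 127.6 W/m².
Flux falls as S = L/(4πd²), so d = √(L/(4πS)) = √(7.83×10²⁵/(4π·127.6)).

d ≈ 2.21×10¹¹ m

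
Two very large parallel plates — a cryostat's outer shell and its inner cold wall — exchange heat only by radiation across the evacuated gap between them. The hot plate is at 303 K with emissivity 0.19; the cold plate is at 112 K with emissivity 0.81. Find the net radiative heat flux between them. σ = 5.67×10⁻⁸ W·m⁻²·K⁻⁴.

For two infinite grey parallel plates, q = σ(T₁⁴ − T₂⁴)/(1/ε₁ + 1/ε₂ − 1).
T₁⁴ − T₂⁴ = 8.429×10⁹ − 1.574×10⁸ = 8.272×10⁹ K⁴.
1/ε₁ + 1/ε₂ − 1 = 5.263 + 1.235 − 1 = 5.498.
q = 5.67×10⁻⁸ × 8.272×10⁹ / 5.498.

q ≈ 85.3 W/m²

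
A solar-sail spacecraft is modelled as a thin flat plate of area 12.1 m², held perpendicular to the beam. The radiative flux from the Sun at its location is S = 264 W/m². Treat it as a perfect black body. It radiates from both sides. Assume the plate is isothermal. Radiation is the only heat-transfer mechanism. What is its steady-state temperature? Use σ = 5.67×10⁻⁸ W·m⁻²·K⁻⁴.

T ≈ 220 K

At equilibrium, absorbed power = emitted power.
Absorbing cross-section = A = 12.10 m²; emitting surface = 2A = 24.20 m² (ratio 2).
S·A_cross = εσ·A_surf·T⁴  ⇒  T⁴ = S/(2σ).
T⁴ = 1.00·264/(2·5.67×10⁻⁸) = 2.328×10⁹ K⁴.
T = (2.328×10⁹)^(1/4).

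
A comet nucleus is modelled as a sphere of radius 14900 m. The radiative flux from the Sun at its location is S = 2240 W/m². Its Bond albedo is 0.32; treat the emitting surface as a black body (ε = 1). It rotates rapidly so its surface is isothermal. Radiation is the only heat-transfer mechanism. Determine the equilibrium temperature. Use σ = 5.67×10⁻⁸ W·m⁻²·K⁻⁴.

At equilibrium, absorbed power = emitted power.
Absorbing cross-section = πr² = 6.975×10⁸ m²; emitting surface = 4πr² = 2.790×10⁹ m² (ratio 4).
(1−a)S·A_cross = εσ·A_surf·T⁴  ⇒  T⁴ = (1−a)S/(4σ).
T⁴ = 0.680·2240/(4·5.67×10⁻⁸) = 6.716×10⁹ K⁴.
T = (6.716×10⁹)^(1/4).

T ≈ 286 K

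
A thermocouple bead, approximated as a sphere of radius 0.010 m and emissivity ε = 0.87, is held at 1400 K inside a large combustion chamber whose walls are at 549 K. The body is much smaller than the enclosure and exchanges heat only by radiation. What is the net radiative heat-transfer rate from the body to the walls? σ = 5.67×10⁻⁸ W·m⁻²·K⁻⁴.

P_net ≈ 233 W

For a small grey body in a large enclosure: P_net = εσA(T_body⁴ − T_wall⁴).
A = 4πr² = 0.001257 m²; T_body⁴ − T_wall⁴ = 3.842×10¹² − 9.084×10¹⁰ = 3.751×10¹² K⁴.
|P_net| = 0.87·5.67×10⁻⁸·0.001257·3.751×10¹².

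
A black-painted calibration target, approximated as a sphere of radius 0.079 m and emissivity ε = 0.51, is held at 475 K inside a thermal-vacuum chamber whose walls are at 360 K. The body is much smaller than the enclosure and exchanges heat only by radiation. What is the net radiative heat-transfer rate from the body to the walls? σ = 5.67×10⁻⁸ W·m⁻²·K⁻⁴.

P_net ≈ 77.4 W

For a small grey body in a large enclosure: P_net = εσA(T_body⁴ − T_wall⁴).
A = 4πr² = 0.07843 m²; T_body⁴ − T_wall⁴ = 5.091×10¹⁰ − 1.680×10¹⁰ = 3.411×10¹⁰ K⁴.
|P_net| = 0.51·5.67×10⁻⁸·0.07843·3.411×10¹⁰.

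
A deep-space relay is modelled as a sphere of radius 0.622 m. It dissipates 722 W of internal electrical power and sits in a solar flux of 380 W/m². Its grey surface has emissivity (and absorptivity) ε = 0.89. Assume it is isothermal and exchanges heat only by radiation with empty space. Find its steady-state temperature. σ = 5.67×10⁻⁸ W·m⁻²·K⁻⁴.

T ≈ 261 K

At steady state, absorbed solar power + internal power = radiated power.
Absorbed: α·S·A_cross = 0.89·380·1.215 = 411.1 W (cross-section πr²).
Total input = 411.1 + 722 = 1133 W.
Radiated: εσ·A_surf·T⁴ with A_surf = 4πr² = 4.862 m².
T⁴ = 1133/(0.89·5.67×10⁻⁸·4.862) = 4.618×10⁹ K⁴.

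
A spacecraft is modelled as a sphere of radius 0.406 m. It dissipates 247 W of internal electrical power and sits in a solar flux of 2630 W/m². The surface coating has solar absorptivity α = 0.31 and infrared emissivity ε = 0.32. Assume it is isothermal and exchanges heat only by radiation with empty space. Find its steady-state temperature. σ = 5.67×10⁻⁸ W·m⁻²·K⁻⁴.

T ≈ 365 K

At steady state, absorbed solar power + internal power = radiated power.
Absorbed: α·S·A_cross = 0.31·2630·0.5178 = 422.2 W (cross-section πr²).
Total input = 422.2 + 247 = 669.2 W.
Radiated: εσ·A_surf·T⁴ with A_surf = 4πr² = 2.071 m².
T⁴ = 669.2/(0.32·5.67×10⁻⁸·2.071) = 1.781×10¹⁰ K⁴.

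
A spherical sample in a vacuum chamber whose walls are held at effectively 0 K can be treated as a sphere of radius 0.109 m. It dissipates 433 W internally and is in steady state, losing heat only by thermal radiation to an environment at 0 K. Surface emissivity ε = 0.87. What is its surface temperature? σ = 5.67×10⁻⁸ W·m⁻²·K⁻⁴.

T ≈ 492 K

Steady state: internal power = radiated power, P = εσA T⁴.
Radiating area A = 4πr² = 0.1493 m².
T⁴ = P/(εσA) = 433/(0.87·5.67×10⁻⁸·0.1493) = 5.879×10¹⁰ K⁴.
T = (5.879×10¹⁰)^(1/4).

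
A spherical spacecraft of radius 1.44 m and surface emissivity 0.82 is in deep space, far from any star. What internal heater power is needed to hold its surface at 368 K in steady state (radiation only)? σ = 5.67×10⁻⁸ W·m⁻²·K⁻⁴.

P = εσ·4πr²·T⁴.
4πr² = 26.06 m²; T⁴ = 1.834×10¹⁰ K⁴.
P = 0.82·5.67×10⁻⁸·26.06·1.834×10¹⁰.

P ≈ 22200 W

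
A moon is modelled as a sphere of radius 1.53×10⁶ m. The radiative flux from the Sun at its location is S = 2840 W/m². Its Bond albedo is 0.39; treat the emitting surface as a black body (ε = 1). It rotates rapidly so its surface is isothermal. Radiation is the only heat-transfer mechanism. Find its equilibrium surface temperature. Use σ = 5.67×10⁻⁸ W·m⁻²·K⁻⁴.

T ≈ 296 K

At equilibrium, absorbed power = emitted power.
Absorbing cross-section = πr² = 7.354×10¹² m²; emitting surface = 4πr² = 2.942×10¹³ m² (ratio 4).
(1−a)S·A_cross = εσ·A_surf·T⁴  ⇒  T⁴ = (1−a)S/(4σ).
T⁴ = 0.610·2840/(4·5.67×10⁻⁸) = 7.638×10⁹ K⁴.
T = (7.638×10⁹)^(1/4).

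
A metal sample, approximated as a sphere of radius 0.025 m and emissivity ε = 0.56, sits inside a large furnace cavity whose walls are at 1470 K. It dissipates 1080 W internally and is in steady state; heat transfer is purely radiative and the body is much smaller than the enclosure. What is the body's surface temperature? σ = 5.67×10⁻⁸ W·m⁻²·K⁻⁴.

T ≈ 1730 K

For a small grey body in a large enclosure, net radiated power = εσA(T⁴ − T_w⁴).
Steady state: P = εσA(T⁴ − T_w⁴) with A = 4πr² = 0.007854 m².
T⁴ = P/(εσA) + T_w⁴ = 1080/(0.56·5.67×10⁻⁸·0.007854) + (1470)⁴
    = 4.331×10¹² + 4.669×10¹² = 9.000×10¹² K⁴.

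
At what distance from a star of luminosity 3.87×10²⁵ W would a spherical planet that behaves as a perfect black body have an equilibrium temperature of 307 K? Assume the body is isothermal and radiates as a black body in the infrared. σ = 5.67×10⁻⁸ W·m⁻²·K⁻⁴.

d ≈ 3.91×10¹⁰ m

For an isothermal black-emitting sphere, (1−a)S·πr² = σ·4πr²·T⁴ ⇒ S = 4σT⁴/(1−a).
S = 4·5.67×10⁻⁸·(307)⁴/1.00 = 2015 W/m².
Flux falls as S = L/(4πd²), so d = √(L/(4πS)) = √(3.87×10²⁵/(4π·2015)).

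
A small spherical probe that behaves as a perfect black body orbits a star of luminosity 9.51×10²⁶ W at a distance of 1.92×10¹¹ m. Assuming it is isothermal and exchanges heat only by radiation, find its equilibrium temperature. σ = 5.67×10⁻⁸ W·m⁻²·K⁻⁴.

First find the stellar flux at distance d: S = L/(4πd²) = 9.51×10²⁶/(4π·(1.92×10¹¹)²) = 2053 W/m².
For an isothermal sphere, absorbed (1−a)S·πr² = emitted σ·4πr²·T⁴, so T⁴ = (1−a)S/(4σ).
T⁴ = 1.00·2053/(4·5.67×10⁻⁸) = 9.052×10⁹ K⁴.

T ≈ 308 K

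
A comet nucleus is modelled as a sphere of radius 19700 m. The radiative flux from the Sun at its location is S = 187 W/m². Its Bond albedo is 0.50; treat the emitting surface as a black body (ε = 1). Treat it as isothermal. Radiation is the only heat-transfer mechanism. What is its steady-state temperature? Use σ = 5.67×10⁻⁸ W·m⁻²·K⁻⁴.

T ≈ 142 K

At equilibrium, absorbed power = emitted power.
Absorbing cross-section = πr² = 1.219×10⁹ m²; emitting surface = 4πr² = 4.877×10⁹ m² (ratio 4).
(1−a)S·A_cross = εσ·A_surf·T⁴  ⇒  T⁴ = (1−a)S/(4σ).
T⁴ = 0.500·187/(4·5.67×10⁻⁸) = 4.123×10⁸ K⁴.
T = (4.123×10⁸)^(1/4).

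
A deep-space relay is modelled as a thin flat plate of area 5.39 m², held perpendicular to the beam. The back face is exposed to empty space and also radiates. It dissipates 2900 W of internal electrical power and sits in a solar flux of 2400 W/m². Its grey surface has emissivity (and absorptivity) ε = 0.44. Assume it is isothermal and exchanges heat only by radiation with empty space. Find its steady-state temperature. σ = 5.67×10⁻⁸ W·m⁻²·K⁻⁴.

T ≈ 423 K

At steady state, absorbed solar power + internal power = radiated power.
Absorbed: α·S·A_cross = 0.44·2400·5.390 = 5692 W (cross-section A).
Total input = 5692 + 2900 = 8592 W.
Radiated: εσ·A_surf·T⁴ with A_surf = 2A = 10.78 m².
T⁴ = 8592/(0.44·5.67×10⁻⁸·10.78) = 3.195×10¹⁰ K⁴.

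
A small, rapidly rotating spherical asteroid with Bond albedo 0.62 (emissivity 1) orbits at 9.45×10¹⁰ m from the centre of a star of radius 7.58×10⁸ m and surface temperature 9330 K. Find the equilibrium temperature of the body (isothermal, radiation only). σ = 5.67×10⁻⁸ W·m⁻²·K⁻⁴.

T ≈ 464 K

The star's surface emits σT_*⁴; at distance d the flux is S = σT_*⁴(R_*/d)².
S = 5.67×10⁻⁸·(9330)⁴·(7.58×10⁸/9.45×10¹⁰)² = 27640 W/m².
For an isothermal sphere T⁴ = (1−a)S/(4σ) = 4.632×10¹⁰ K⁴.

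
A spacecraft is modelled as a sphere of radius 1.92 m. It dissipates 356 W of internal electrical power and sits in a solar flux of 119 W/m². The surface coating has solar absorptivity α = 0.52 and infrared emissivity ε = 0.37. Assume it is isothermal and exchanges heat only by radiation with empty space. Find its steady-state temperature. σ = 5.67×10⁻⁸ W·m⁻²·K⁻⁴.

At steady state, absorbed solar power + internal power = radiated power.
Absorbed: α·S·A_cross = 0.52·119·11.58 = 716.6 W (cross-section πr²).
Total input = 716.6 + 356 = 1073 W.
Radiated: εσ·A_surf·T⁴ with A_surf = 4πr² = 46.32 m².
T⁴ = 1073/(0.37·5.67×10⁻⁸·46.32) = 1.104×10⁹ K⁴.

T ≈ 182 K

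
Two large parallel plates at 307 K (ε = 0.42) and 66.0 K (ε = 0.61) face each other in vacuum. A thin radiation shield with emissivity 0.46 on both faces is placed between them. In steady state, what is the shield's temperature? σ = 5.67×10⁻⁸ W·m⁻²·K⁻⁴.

T_s ≈ 250 K

In steady state the net flux on the hot side equals that on the cold side.
σ(T₁⁴−T_s⁴)/D₁ = σ(T_s⁴−T₂⁴)/D₂, with D₁ = 1/ε₁+1/ε_s−1 = 3.555, D₂ = 1/ε_s+1/ε₂−1 = 2.813.
Solve for T_s⁴: T_s⁴ = (D₂·T₁⁴ + D₁·T₂⁴)/(D₁+D₂) = 3.935×10⁹ K⁴.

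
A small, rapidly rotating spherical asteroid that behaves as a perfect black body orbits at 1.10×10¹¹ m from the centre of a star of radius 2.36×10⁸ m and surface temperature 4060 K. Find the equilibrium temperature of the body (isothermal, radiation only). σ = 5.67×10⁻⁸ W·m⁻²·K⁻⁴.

The star's surface emits σT_*⁴; at distance d the flux is S = σT_*⁴(R_*/d)².
S = 5.67×10⁻⁸·(4060)⁴·(2.36×10⁸/1.10×10¹¹)² = 70.91 W/m².
For an isothermal sphere T⁴ = (1−a)S/(4σ) = 3.127×10⁸ K⁴.

T ≈ 133 K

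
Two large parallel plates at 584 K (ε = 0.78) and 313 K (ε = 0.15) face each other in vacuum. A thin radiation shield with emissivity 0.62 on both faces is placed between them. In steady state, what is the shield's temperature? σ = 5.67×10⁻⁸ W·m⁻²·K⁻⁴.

In steady state the net flux on the hot side equals that on the cold side.
σ(T₁⁴−T_s⁴)/D₁ = σ(T_s⁴−T₂⁴)/D₂, with D₁ = 1/ε₁+1/ε_s−1 = 1.895, D₂ = 1/ε_s+1/ε₂−1 = 7.280.
Solve for T_s⁴: T_s⁴ = (D₂·T₁⁴ + D₁·T₂⁴)/(D₁+D₂) = 9.428×10¹⁰ K⁴.

T_s ≈ 554 K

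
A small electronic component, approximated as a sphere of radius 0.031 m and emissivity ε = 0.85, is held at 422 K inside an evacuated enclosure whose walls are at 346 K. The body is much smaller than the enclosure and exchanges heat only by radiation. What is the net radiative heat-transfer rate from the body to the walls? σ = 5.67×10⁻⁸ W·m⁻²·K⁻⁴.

P_net ≈ 10.1 W

For a small grey body in a large enclosure: P_net = εσA(T_body⁴ − T_wall⁴).
A = 4πr² = 0.01208 m²; T_body⁴ − T_wall⁴ = 3.171×10¹⁰ − 1.433×10¹⁰ = 1.738×10¹⁰ K⁴.
|P_net| = 0.85·5.67×10⁻⁸·0.01208·1.738×10¹⁰.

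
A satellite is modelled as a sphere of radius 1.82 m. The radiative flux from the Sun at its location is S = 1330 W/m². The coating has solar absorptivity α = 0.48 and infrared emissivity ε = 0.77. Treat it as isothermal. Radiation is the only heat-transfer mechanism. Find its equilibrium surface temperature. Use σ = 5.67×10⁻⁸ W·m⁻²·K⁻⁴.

At equilibrium, absorbed power = emitted power.
Absorbing cross-section = πr² = 10.41 m²; emitting surface = 4πr² = 41.62 m² (ratio 4).
αS·A_cross = εσ·A_surf·T⁴  ⇒  T⁴ = αS/(ε·4σ).
T⁴ = 0.480·1330/(0.77·4·5.67×10⁻⁸) = 3.656×10⁹ K⁴.
T = (3.656×10⁹)^(1/4).

T ≈ 246 K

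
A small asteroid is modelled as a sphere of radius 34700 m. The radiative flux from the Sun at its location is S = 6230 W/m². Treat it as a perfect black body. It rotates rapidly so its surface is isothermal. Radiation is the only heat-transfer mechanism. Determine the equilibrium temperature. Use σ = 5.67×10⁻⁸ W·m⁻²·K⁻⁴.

At equilibrium, absorbed power = emitted power.
Absorbing cross-section = πr² = 3.783×10⁹ m²; emitting surface = 4πr² = 1.513×10¹⁰ m² (ratio 4).
S·A_cross = εσ·A_surf·T⁴  ⇒  T⁴ = S/(4σ).
T⁴ = 1.00·6230/(4·5.67×10⁻⁸) = 2.747×10¹⁰ K⁴.
T = (2.747×10¹⁰)^(1/4).

T ≈ 407 K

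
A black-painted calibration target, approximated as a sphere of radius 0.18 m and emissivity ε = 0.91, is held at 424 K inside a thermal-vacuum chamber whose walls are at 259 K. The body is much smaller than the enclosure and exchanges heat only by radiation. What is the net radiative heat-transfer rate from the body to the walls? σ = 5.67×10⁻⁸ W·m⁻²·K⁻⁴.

For a small grey body in a large enclosure: P_net = εσA(T_body⁴ − T_wall⁴).
A = 4πr² = 0.4072 m²; T_body⁴ − T_wall⁴ = 3.232×10¹⁰ − 4.500×10⁹ = 2.782×10¹⁰ K⁴.
|P_net| = 0.91·5.67×10⁻⁸·0.4072·2.782×10¹⁰.

P_net ≈ 584 W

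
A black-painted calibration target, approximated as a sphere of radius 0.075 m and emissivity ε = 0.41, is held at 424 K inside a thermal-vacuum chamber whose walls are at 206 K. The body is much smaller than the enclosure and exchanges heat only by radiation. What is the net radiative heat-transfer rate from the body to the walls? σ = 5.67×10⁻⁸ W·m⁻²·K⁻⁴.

For a small grey body in a large enclosure: P_net = εσA(T_body⁴ − T_wall⁴).
A = 4πr² = 0.07069 m²; T_body⁴ − T_wall⁴ = 3.232×10¹⁰ − 1.801×10⁹ = 3.052×10¹⁰ K⁴.
|P_net| = 0.41·5.67×10⁻⁸·0.07069·3.052×10¹⁰.

P_net ≈ 50.1 W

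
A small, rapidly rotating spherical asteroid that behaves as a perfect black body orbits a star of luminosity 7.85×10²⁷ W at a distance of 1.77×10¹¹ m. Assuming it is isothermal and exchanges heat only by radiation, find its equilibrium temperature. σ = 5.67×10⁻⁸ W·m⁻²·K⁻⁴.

T ≈ 545 K

First find the stellar flux at distance d: S = L/(4πd²) = 7.85×10²⁷/(4π·(1.77×10¹¹)²) = 19940 W/m².
For an isothermal sphere, absorbed (1−a)S·πr² = emitted σ·4πr²·T⁴, so T⁴ = (1−a)S/(4σ).
T⁴ = 1.00·19940/(4·5.67×10⁻⁸) = 8.792×10¹⁰ K⁴.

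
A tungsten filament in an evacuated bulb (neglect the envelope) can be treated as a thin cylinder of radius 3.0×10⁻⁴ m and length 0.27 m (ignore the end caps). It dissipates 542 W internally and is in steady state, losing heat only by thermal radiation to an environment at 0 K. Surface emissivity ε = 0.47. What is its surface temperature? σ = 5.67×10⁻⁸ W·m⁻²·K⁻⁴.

Steady state: internal power = radiated power, P = εσA T⁴.
Radiating area A = 2πrL = 5.089×10⁻⁴ m².
T⁴ = P/(εσA) = 542/(0.47·5.67×10⁻⁸·5.089×10⁻⁴) = 3.996×10¹³ K⁴.
T = (3.996×10¹³)^(1/4).

T ≈ 2510 K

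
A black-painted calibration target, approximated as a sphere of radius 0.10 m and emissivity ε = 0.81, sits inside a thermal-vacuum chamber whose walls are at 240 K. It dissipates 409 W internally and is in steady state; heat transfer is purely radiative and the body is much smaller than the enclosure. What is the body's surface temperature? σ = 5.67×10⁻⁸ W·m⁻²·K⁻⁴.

For a small grey body in a large enclosure, net radiated power = εσA(T⁴ − T_w⁴).
Steady state: P = εσA(T⁴ − T_w⁴) with A = 4πr² = 0.1257 m².
T⁴ = P/(εσA) + T_w⁴ = 409/(0.81·5.67×10⁻⁸·0.1257) + (240)⁴
    = 7.087×10¹⁰ + 3.318×10⁹ = 7.418×10¹⁰ K⁴.

T ≈ 522 K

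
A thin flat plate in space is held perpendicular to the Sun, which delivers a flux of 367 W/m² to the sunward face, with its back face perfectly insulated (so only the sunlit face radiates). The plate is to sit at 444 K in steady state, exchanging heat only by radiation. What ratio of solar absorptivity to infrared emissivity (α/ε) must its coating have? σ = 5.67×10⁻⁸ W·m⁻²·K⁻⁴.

Balance: αS·A = εσ·1A·T⁴ ⇒ α/ε = σT⁴/S.
α/ε = 5.67×10⁻⁸·(444)⁴/367 = 5.67×10⁻⁸·3.886×10¹⁰/367.

α/ε ≈ 6.00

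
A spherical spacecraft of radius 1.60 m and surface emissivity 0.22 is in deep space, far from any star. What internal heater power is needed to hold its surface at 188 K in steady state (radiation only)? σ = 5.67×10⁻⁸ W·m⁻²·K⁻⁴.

P ≈ 501 W

P = εσ·4πr²·T⁴.
4πr² = 32.17 m²; T⁴ = 1.249×10⁹ K⁴.
P = 0.22·5.67×10⁻⁸·32.17·1.249×10⁹.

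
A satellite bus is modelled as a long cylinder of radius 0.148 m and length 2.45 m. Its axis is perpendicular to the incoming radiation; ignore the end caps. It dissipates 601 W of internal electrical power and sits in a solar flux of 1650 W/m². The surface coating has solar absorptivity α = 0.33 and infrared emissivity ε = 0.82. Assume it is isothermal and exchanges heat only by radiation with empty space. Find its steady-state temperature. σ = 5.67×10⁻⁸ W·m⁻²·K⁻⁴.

At steady state, absorbed solar power + internal power = radiated power.
Absorbed: α·S·A_cross = 0.33·1650·0.7252 = 394.9 W (cross-section 2rL).
Total input = 394.9 + 601 = 995.9 W.
Radiated: εσ·A_surf·T⁴ with A_surf = 2πrL = 2.278 m².
T⁴ = 995.9/(0.82·5.67×10⁻⁸·2.278) = 9.402×10⁹ K⁴.

T ≈ 311 K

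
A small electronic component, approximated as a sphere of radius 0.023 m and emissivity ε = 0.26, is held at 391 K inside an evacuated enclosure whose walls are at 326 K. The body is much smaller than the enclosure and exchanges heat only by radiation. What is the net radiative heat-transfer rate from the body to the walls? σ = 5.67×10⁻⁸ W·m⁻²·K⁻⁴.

For a small grey body in a large enclosure: P_net = εσA(T_body⁴ − T_wall⁴).
A = 4πr² = 0.006648 m²; T_body⁴ − T_wall⁴ = 2.337×10¹⁰ − 1.129×10¹⁰ = 1.208×10¹⁰ K⁴.
|P_net| = 0.26·5.67×10⁻⁸·0.006648·1.208×10¹⁰.

P_net ≈ 1.18 W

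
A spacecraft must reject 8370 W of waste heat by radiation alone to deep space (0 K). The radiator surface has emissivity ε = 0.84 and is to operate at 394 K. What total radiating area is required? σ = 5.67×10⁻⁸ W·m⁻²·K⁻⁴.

P = εσA T⁴ ⇒ A = P/(εσT⁴).
T⁴ = 2.410×10¹⁰ K⁴.
A = 8370/(0.84 × 5.67×10⁻⁸ × 2.410×10¹⁰).

A ≈ 7.29 m²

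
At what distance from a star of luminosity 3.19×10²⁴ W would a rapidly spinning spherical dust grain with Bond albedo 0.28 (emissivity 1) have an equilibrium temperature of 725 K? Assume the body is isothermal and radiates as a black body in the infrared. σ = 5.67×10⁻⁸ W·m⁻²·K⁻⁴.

For an isothermal black-emitting sphere, (1−a)S·πr² = σ·4πr²·T⁴ ⇒ S = 4σT⁴/(1−a).
S = 4·5.67×10⁻⁸·(725)⁴/0.720 = 87030 W/m².
Flux falls as S = L/(4πd²), so d = √(L/(4πS)) = √(3.19×10²⁴/(4π·87030)).

d ≈ 1.71×10⁹ m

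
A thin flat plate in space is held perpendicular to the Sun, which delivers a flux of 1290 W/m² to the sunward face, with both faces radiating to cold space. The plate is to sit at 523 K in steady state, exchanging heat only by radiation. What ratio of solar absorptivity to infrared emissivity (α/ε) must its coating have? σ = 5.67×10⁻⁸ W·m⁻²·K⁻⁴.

α/ε ≈ 6.58

Balance: αS·A = εσ·2A·T⁴ ⇒ α/ε = 2σT⁴/S.
α/ε = 2·5.67×10⁻⁸·(523)⁴/1290 = 2·5.67×10⁻⁸·7.482×10¹⁰/1290.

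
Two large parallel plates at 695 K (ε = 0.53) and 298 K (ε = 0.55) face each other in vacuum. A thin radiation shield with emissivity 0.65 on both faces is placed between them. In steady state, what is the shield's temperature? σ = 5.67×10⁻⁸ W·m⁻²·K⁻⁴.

T_s ≈ 587 K

In steady state the net flux on the hot side equals that on the cold side.
σ(T₁⁴−T_s⁴)/D₁ = σ(T_s⁴−T₂⁴)/D₂, with D₁ = 1/ε₁+1/ε_s−1 = 2.425, D₂ = 1/ε_s+1/ε₂−1 = 2.357.
Solve for T_s⁴: T_s⁴ = (D₂·T₁⁴ + D₁·T₂⁴)/(D₁+D₂) = 1.190×10¹¹ K⁴.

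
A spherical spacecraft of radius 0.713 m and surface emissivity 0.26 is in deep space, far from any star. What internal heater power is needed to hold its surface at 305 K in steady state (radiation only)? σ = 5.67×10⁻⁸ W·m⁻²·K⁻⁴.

P = εσ·4πr²·T⁴.
4πr² = 6.388 m²; T⁴ = 8.654×10⁹ K⁴.
P = 0.26·5.67×10⁻⁸·6.388·8.654×10⁹.

P ≈ 815 W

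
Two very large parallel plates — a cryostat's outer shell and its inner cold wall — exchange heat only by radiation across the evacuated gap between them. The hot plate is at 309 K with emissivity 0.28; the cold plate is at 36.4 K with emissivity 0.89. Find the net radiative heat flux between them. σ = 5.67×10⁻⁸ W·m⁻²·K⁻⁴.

q ≈ 140 W/m²

For two infinite grey parallel plates, q = σ(T₁⁴ − T₂⁴)/(1/ε₁ + 1/ε₂ − 1).
T₁⁴ − T₂⁴ = 9.117×10⁹ − 1.756×10⁶ = 9.115×10⁹ K⁴.
1/ε₁ + 1/ε₂ − 1 = 3.571 + 1.124 − 1 = 3.695.
q = 5.67×10⁻⁸ × 9.115×10⁹ / 3.695.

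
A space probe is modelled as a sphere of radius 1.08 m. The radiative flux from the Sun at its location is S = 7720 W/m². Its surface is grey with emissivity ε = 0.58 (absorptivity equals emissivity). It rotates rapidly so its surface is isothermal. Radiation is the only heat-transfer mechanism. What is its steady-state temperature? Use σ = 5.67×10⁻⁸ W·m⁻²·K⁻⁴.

At equilibrium, absorbed power = emitted power.
Absorbing cross-section = πr² = 3.664 m²; emitting surface = 4πr² = 14.66 m² (ratio 4).
εS·A_cross = εσ·A_surf·T⁴  ⇒  T⁴ = S/(4σ)   (ε cancels).
T⁴ = 7720/(4·5.67×10⁻⁸) = 3.404×10¹⁰ K⁴.
T = (3.404×10¹⁰)^(1/4).

T ≈ 430 K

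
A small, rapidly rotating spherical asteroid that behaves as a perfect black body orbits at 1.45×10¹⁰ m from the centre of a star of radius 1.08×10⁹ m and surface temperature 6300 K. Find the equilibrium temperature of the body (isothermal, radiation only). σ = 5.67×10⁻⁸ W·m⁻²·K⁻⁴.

The star's surface emits σT_*⁴; at distance d the flux is S = σT_*⁴(R_*/d)².
S = 5.67×10⁻⁸·(6300)⁴·(1.08×10⁹/1.45×10¹⁰)² = 4.955×10⁵ W/m².
For an isothermal sphere T⁴ = (1−a)S/(4σ) = 2.185×10¹² K⁴.

T ≈ 1220 K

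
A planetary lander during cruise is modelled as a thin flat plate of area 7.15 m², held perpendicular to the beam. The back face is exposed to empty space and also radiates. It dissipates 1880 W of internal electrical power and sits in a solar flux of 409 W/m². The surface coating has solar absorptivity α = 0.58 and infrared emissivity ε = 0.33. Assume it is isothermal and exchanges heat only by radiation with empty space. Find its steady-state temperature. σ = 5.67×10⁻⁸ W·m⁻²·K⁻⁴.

At steady state, absorbed solar power + internal power = radiated power.
Absorbed: α·S·A_cross = 0.58·409·7.150 = 1696 W (cross-section A).
Total input = 1696 + 1880 = 3576 W.
Radiated: εσ·A_surf·T⁴ with A_surf = 2A = 14.30 m².
T⁴ = 3576/(0.33·5.67×10⁻⁸·14.30) = 1.337×10¹⁰ K⁴.

T ≈ 340 K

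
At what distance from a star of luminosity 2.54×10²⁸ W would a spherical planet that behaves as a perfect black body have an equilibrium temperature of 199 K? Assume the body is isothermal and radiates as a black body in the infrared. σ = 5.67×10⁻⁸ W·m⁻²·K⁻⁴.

d ≈ 2.38×10¹² m

For an isothermal black-emitting sphere, (1−a)S·πr² = σ·4πr²·T⁴ ⇒ S = 4σT⁴/(1−a).
S = 4·5.67×10⁻⁸·(199)⁴/1.00 = 355.7 W/m².
Flux falls as S = L/(4πd²), so d = √(L/(4πS)) = √(2.54×10²⁸/(4π·355.7)).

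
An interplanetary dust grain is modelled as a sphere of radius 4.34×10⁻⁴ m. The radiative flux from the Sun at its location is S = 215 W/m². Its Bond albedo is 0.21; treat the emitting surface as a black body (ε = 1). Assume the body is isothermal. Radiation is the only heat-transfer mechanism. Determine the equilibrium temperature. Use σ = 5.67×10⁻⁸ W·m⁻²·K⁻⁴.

At equilibrium, absorbed power = emitted power.
Absorbing cross-section = πr² = 5.917×10⁻⁷ m²; emitting surface = 4πr² = 2.367×10⁻⁶ m² (ratio 4).
(1−a)S·A_cross = εσ·A_surf·T⁴  ⇒  T⁴ = (1−a)S/(4σ).
T⁴ = 0.790·215/(4·5.67×10⁻⁸) = 7.489×10⁸ K⁴.
T = (7.489×10⁸)^(1/4).

T ≈ 165 K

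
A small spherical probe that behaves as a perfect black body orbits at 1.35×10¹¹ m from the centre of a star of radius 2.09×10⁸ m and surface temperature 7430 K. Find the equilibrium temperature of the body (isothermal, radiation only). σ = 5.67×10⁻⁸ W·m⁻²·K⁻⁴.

The star's surface emits σT_*⁴; at distance d the flux is S = σT_*⁴(R_*/d)².
S = 5.67×10⁻⁸·(7430)⁴·(2.09×10⁸/1.35×10¹¹)² = 414.2 W/m².
For an isothermal sphere T⁴ = (1−a)S/(4σ) = 1.826×10⁹ K⁴.

T ≈ 207 K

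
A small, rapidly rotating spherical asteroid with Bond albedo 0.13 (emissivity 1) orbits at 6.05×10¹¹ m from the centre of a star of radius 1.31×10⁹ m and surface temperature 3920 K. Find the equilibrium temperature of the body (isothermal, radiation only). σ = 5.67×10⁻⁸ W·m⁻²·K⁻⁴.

The star's surface emits σT_*⁴; at distance d the flux is S = σT_*⁴(R_*/d)².
S = 5.67×10⁻⁸·(3920)⁴·(1.31×10⁹/6.05×10¹¹)² = 62.77 W/m².
For an isothermal sphere T⁴ = (1−a)S/(4σ) = 2.408×10⁸ K⁴.

T ≈ 125 K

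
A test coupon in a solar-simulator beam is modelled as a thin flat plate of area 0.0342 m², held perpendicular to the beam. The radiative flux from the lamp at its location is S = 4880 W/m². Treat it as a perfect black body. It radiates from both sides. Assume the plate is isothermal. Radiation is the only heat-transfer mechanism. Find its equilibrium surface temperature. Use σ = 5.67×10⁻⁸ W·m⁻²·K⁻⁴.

At equilibrium, absorbed power = emitted power.
Absorbing cross-section = A = 0.03420 m²; emitting surface = 2A = 0.06840 m² (ratio 2).
S·A_cross = εσ·A_surf·T⁴  ⇒  T⁴ = S/(2σ).
T⁴ = 1.00·4880/(2·5.67×10⁻⁸) = 4.303×10¹⁰ K⁴.
T = (4.303×10¹⁰)^(1/4).

T ≈ 455 K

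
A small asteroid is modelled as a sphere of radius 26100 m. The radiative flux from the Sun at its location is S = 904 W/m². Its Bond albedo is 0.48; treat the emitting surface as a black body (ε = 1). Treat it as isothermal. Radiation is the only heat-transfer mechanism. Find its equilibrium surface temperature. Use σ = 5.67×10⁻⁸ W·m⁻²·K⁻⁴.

At equilibrium, absorbed power = emitted power.
Absorbing cross-section = πr² = 2.140×10⁹ m²; emitting surface = 4πr² = 8.560×10⁹ m² (ratio 4).
(1−a)S·A_cross = εσ·A_surf·T⁴  ⇒  T⁴ = (1−a)S/(4σ).
T⁴ = 0.520·904/(4·5.67×10⁻⁸) = 2.073×10⁹ K⁴.
T = (2.073×10⁹)^(1/4).

T ≈ 213 K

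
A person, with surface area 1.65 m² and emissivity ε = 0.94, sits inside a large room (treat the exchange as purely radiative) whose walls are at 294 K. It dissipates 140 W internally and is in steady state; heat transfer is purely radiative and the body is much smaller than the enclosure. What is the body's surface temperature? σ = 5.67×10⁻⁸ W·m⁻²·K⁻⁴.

T ≈ 309 K

For a small grey body in a large enclosure, net radiated power = εσA(T⁴ − T_w⁴).
Steady state: P = εσA(T⁴ − T_w⁴) with A = 1.65 m².
T⁴ = P/(εσA) + T_w⁴ = 140/(0.94·5.67×10⁻⁸·1.650) + (294)⁴
    = 1.592×10⁹ + 7.471×10⁹ = 9.063×10⁹ K⁴.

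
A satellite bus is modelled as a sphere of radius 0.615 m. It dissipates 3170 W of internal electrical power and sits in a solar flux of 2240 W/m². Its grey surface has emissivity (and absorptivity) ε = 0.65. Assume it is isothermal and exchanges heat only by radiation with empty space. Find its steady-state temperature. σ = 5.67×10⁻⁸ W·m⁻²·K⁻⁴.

At steady state, absorbed solar power + internal power = radiated power.
Absorbed: α·S·A_cross = 0.65·2240·1.188 = 1730 W (cross-section πr²).
Total input = 1730 + 3170 = 4900 W.
Radiated: εσ·A_surf·T⁴ with A_surf = 4πr² = 4.753 m².
T⁴ = 4900/(0.65·5.67×10⁻⁸·4.753) = 2.797×10¹⁰ K⁴.

T ≈ 409 K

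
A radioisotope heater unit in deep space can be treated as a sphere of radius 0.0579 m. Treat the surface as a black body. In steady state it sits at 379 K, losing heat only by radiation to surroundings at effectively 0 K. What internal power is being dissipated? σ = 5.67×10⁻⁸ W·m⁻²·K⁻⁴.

Steady state: P = εσA T⁴.
A = 4πr² = 0.04213 m²; T⁴ = (379)⁴ = 2.063×10¹⁰ K⁴.
P = 1.0 × 5.67×10⁻⁸ × 0.04213 × 2.063×10¹⁰.

P ≈ 49.3 W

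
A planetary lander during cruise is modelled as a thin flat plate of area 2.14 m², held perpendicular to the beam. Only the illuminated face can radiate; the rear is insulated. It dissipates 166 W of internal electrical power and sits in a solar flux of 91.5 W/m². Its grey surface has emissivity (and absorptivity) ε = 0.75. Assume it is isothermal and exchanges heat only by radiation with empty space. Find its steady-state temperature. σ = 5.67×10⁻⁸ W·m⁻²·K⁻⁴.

At steady state, absorbed solar power + internal power = radiated power.
Absorbed: α·S·A_cross = 0.75·91.5·2.140 = 146.9 W (cross-section A).
Total input = 146.9 + 166 = 312.9 W.
Radiated: εσ·A_surf·T⁴ with A_surf = A = 2.140 m².
T⁴ = 312.9/(0.75·5.67×10⁻⁸·2.140) = 3.438×10⁹ K⁴.

T ≈ 242 K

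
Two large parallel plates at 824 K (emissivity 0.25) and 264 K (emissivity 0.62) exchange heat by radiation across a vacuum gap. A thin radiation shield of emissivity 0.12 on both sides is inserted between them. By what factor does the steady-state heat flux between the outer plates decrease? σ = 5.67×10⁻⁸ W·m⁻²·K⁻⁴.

Without shield: q₀ = σΔ(T⁴)/(1/ε₁+1/ε₂−1) with denominator 4.613.
With shield the two gaps are in series; the resistances add: (1/ε₁+1/ε_s−1)+(1/ε_s+1/ε₂−1) = 11.33+8.946 = 20.28.
Heat-flux ratio q₀/q = 20.28/4.613.

factor ≈ 4.40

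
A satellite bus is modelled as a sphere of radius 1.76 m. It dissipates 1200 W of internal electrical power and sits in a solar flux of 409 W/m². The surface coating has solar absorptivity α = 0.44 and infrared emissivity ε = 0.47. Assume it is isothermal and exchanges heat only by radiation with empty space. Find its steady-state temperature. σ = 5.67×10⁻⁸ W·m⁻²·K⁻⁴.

At steady state, absorbed solar power + internal power = radiated power.
Absorbed: α·S·A_cross = 0.44·409·9.731 = 1751 W (cross-section πr²).
Total input = 1751 + 1200 = 2951 W.
Radiated: εσ·A_surf·T⁴ with A_surf = 4πr² = 38.93 m².
T⁴ = 2951/(0.47·5.67×10⁻⁸·38.93) = 2.845×10⁹ K⁴.

T ≈ 231 K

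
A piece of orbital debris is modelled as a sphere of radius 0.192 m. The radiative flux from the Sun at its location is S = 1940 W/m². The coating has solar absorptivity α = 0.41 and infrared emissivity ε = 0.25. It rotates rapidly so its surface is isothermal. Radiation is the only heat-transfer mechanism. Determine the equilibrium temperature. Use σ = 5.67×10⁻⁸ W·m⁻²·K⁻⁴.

At equilibrium, absorbed power = emitted power.
Absorbing cross-section = πr² = 0.1158 m²; emitting surface = 4πr² = 0.4632 m² (ratio 4).
αS·A_cross = εσ·A_surf·T⁴  ⇒  T⁴ = αS/(ε·4σ).
T⁴ = 0.410·1940/(0.25·4·5.67×10⁻⁸) = 1.403×10¹⁰ K⁴.
T = (1.403×10¹⁰)^(1/4).

T ≈ 344 K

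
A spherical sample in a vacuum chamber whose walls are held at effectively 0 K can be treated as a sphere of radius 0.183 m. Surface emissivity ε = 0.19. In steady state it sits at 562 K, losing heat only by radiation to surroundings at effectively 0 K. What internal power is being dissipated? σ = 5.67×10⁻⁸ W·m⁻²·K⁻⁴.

P ≈ 452 W

Steady state: P = εσA T⁴.
A = 4πr² = 0.4208 m²; T⁴ = (562)⁴ = 9.976×10¹⁰ K⁴.
P = 0.19 × 5.67×10⁻⁸ × 0.4208 × 9.976×10¹⁰.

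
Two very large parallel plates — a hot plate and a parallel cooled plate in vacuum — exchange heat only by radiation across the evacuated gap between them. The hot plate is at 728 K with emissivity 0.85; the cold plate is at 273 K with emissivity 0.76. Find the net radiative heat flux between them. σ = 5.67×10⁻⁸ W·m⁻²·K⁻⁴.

For two infinite grey parallel plates, q = σ(T₁⁴ − T₂⁴)/(1/ε₁ + 1/ε₂ − 1).
T₁⁴ − T₂⁴ = 2.809×10¹¹ − 5.555×10⁹ = 2.753×10¹¹ K⁴.
1/ε₁ + 1/ε₂ − 1 = 1.176 + 1.316 − 1 = 1.492.
q = 5.67×10⁻⁸ × 2.753×10¹¹ / 1.492.

q ≈ 10500 W/m²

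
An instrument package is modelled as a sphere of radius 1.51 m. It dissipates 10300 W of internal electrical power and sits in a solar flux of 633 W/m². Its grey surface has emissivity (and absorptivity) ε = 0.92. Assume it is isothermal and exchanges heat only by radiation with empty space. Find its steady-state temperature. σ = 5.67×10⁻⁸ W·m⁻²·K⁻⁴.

T ≈ 314 K

At steady state, absorbed solar power + internal power = radiated power.
Absorbed: α·S·A_cross = 0.92·633·7.163 = 4172 W (cross-section πr²).
Total input = 4172 + 10300 = 14470 W.
Radiated: εσ·A_surf·T⁴ with A_surf = 4πr² = 28.65 m².
T⁴ = 14470/(0.92·5.67×10⁻⁸·28.65) = 9.682×10⁹ K⁴.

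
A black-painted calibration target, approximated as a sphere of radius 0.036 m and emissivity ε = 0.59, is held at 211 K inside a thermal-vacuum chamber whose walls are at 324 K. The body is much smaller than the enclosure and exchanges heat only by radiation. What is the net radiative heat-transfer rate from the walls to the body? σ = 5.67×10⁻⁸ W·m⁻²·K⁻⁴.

P_net ≈ 4.92 W

For a small grey body in a large enclosure: P_net = εσA(T_body⁴ − T_wall⁴).
A = 4πr² = 0.01629 m²; T_body⁴ − T_wall⁴ = 1.982×10⁹ − 1.102×10¹⁰ = -9.038×10⁹ K⁴.
|P_net| = 0.59·5.67×10⁻⁸·0.01629·9.038×10⁹.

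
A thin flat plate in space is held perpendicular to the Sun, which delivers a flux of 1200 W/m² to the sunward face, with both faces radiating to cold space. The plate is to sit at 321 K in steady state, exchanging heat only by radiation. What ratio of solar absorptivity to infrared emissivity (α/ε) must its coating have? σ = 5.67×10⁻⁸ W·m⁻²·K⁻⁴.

Balance: αS·A = εσ·2A·T⁴ ⇒ α/ε = 2σT⁴/S.
α/ε = 2·5.67×10⁻⁸·(321)⁴/1200 = 2·5.67×10⁻⁸·1.062×10¹⁰/1200.

α/ε ≈ 1.00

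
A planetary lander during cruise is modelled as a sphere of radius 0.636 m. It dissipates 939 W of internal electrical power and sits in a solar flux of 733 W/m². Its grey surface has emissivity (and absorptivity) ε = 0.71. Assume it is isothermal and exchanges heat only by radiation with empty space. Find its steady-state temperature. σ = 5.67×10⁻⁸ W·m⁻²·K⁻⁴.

At steady state, absorbed solar power + internal power = radiated power.
Absorbed: α·S·A_cross = 0.71·733·1.271 = 661.3 W (cross-section πr²).
Total input = 661.3 + 939 = 1600 W.
Radiated: εσ·A_surf·T⁴ with A_surf = 4πr² = 5.083 m².
T⁴ = 1600/(0.71·5.67×10⁻⁸·5.083) = 7.821×10⁹ K⁴.

T ≈ 297 K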